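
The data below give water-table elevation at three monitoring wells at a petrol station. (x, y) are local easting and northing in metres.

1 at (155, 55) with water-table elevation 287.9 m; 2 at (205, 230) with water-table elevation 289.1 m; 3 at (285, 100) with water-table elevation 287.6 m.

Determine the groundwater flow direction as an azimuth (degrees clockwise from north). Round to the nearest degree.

148°

Three-point gradient (reference 1): Δ to 2 = (50, 175, +1.2), Δ to 3 = (130, 45, -0.3).
∂h/∂x = -0.005195, ∂h/∂y = +0.008341 (det = -20500).
Flow direction (−∇h) has components (+0.005195 E, -0.008341 N).
Azimuth = atan2(E, N) = atan2(+0.005195, -0.008341) = 148.1° ≈ 148°.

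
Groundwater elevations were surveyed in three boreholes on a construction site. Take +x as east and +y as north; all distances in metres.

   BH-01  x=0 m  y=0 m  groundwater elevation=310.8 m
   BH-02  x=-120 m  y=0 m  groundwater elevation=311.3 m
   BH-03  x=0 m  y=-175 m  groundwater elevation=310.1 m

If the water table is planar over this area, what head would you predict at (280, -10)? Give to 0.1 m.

∂h/∂x = (311.3 − 310.8) / (-120 − 0) = -0.004167
∂h/∂y = (310.1 − 310.8) / (-175 − 0) = +0.004000
h(280, -10) = 310.8 + (-0.004167)·(280) + (+0.004000)·(-10) = 310.8 -1.167 -0.040 = 309.593 m.

309.6 m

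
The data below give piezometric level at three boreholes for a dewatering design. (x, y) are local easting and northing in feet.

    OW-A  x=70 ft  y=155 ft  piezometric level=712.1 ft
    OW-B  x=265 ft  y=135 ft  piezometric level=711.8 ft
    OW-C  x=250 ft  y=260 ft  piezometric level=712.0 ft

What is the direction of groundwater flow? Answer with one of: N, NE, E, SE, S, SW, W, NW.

Differences from OW-A: to OW-B (Δx, Δy, Δh) = (195, -20, -0.3); to OW-C = (180, 105, -0.1).
Solve a·Δx + b·Δy = Δh: det = 195·105 − 180·(-20) = 24075.
∂h/∂x = [(-0.3)·105 − (-0.1)·(-20)] / 24075 = -0.001391
∂h/∂y = [195·(-0.1) − 180·(-0.3)] / 24075 = +0.001433
Flow = −∇h = (+0.001391 east, -0.001433 north), which points southeast.

SE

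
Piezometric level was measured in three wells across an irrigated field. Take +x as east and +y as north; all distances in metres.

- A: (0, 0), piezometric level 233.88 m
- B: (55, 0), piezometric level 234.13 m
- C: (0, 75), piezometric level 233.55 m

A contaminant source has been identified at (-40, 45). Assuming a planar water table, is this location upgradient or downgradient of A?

∂h/∂x = (234.13 − 233.88) / (55 − 0) = +0.004545
∂h/∂y = (233.55 − 233.88) / (75 − 0) = -0.004400
Head at (-40, 45) = 233.88 + (+0.004545)·(-40) + (-0.004400)·(45) = 233.50 m.
That is lower than the 233.88 m at A, so the point is downgradient.

downgradient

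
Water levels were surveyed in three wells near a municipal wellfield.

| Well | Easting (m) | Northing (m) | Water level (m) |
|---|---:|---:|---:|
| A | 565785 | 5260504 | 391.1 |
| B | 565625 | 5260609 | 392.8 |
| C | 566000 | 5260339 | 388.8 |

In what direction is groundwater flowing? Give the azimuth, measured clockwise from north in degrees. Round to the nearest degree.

094°

Taking A as reference: B−A = (-160, 105, +1.7); C−A = (215, -165, -2.3).
Solve a·Δx + b·Δy = Δh: det = (-160)·(-165) − 215·105 = 3825.
∂h/∂x = [(+1.7)·(-165) − (-2.3)·105] / 3825 = -0.01020
∂h/∂y = [(-160)·(-2.3) − 215·(+1.7)] / 3825 = +0.0006536
Flow direction (−∇h) has components (+0.01020 E, -0.0006536 N).
Azimuth = atan2(E, N) = atan2(+0.01020, -0.0006536) = 93.7° ≈ 094°.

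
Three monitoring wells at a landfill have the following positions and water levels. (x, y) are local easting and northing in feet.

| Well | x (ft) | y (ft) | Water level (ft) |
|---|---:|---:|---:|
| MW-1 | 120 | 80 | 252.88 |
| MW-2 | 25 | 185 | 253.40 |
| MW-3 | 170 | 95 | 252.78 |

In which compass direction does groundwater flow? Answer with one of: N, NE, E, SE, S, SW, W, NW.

SE

Taking MW-1 as reference: MW-2−MW-1 = (-95, 105, +0.52); MW-3−MW-1 = (50, 15, -0.10).
Solve a·Δx + b·Δy = Δh: det = (-95)·15 − 50·105 = -6675.
∂h/∂x = [(+0.52)·15 − (-0.10)·105] / -6675 = -0.002742
∂h/∂y = [(-95)·(-0.10) − 50·(+0.52)] / -6675 = +0.002472
Flow = −∇h = (+0.002742 east, -0.002472 north), which points southeast.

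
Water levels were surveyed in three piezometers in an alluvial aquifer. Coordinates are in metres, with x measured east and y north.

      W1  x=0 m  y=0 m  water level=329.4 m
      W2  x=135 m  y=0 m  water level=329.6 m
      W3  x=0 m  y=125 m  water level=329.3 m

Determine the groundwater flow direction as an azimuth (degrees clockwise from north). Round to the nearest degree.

∂h/∂x = (329.6 − 329.4) / (135 − 0) = +0.001481
∂h/∂y = (329.3 − 329.4) / (125 − 0) = -0.0008000
Flow direction (−∇h) has components (-0.001481 E, +0.0008000 N).
Azimuth = atan2(E, N) = atan2(-0.001481, +0.0008000) = 298.4° ≈ 298°.

298°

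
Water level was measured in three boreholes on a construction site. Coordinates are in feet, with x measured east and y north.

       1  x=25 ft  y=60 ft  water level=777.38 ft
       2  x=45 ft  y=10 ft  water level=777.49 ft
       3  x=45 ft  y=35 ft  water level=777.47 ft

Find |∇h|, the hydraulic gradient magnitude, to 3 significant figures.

With h = a·x + b·y + c and 1 as origin, the differences give:
  20·a + (-50)·b = +0.11
  20·a + (-25)·b = +0.09
Eliminate b (×(-25) and ×(-50), subtract): 500·a = 1.750 → a = ∂h/∂x = +0.003500
Back-substitute: b = ∂h/∂y = -0.0008000.
|∇h| = √(0.003500² + -0.0008000²) = 0.00359

0.00359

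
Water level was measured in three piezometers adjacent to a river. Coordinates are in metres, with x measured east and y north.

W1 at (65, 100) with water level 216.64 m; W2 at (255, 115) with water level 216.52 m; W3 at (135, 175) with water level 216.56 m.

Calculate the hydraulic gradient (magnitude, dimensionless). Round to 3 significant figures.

With h = a·x + b·y + c and W1 as origin, the differences give:
  190·a + 15·b = -0.12
  70·a + 75·b = -0.08
Eliminate b (×75 and ×15, subtract): 13200·a = -7.800 → a = ∂h/∂x = -0.0005909
Back-substitute: b = ∂h/∂y = -0.0005152.
|∇h| = √(-0.0005909² + -0.0005152²) = 0.000784

0.000784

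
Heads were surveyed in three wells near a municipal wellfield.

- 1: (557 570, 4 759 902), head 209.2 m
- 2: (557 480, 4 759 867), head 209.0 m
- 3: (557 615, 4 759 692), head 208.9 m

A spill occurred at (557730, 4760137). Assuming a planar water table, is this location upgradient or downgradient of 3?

upgradient

With h = a·x + b·y + c and 1 as origin, the differences give:
  (-90)·a + (-35)·b = -0.2
  45·a + (-210)·b = -0.3
Eliminate b (×(-210) and ×(-35), subtract): 20475·a = 31.50 → a = ∂h/∂x = +0.001538
Back-substitute: b = ∂h/∂y = +0.001758.
Head at (557730, 4760137) = 209.2 + (+0.001538)·(160) + (+0.001758)·(235) = 209.86 m.
That is higher than the 208.9 m at 3, so the point is upgradient.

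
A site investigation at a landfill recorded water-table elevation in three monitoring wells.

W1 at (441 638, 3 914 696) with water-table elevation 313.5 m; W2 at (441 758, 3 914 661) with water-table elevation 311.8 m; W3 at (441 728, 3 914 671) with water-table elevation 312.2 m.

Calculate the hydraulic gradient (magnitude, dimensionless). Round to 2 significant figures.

Taking W1 as reference: W2−W1 = (120, -35, -1.7); W3−W1 = (90, -25, -1.3).
Solve a·Δx + b·Δy = Δh: det = 120·(-25) − 90·(-35) = 150.
∂h/∂x = [(-1.7)·(-25) − (-1.3)·(-35)] / 150 = -0.02000
∂h/∂y = [120·(-1.3) − 90·(-1.7)] / 150 = -0.02000
|∇h| = √(-0.02000² + -0.02000²) = 0.02828

0.028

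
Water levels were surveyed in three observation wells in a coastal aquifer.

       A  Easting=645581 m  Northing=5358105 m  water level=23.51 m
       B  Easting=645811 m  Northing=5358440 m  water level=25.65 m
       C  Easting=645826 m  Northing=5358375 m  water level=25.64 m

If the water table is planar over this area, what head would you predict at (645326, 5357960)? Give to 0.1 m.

Differences from A: to B (Δx, Δy, Δh) = (230, 335, +2.14); to C = (245, 270, +2.13).
Determinant of the coordinate differences = 230·270 − 245·335 = -19975.
∂h/∂x = [(+2.14)·270 − (+2.13)·335] / -19975 = +0.006796
∂h/∂y = [230·(+2.13) − 245·(+2.14)] / -19975 = +0.001722
h(645326, 5357960) = 23.51 + (+0.006796)·(-255) + (+0.001722)·(-145) = 23.51 -1.733 -0.250 = 21.527 m.

21.5 m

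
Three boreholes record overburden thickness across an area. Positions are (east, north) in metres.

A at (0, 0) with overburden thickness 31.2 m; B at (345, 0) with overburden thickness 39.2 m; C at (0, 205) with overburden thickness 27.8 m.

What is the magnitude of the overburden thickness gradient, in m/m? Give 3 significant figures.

∂d/∂x = (39.2 − 31.2) / (345 − 0) = +0.02319
∂d/∂y = (27.8 − 31.2) / (205 − 0) = -0.01659
|∇f| = √(0.02319² + -0.01659²) = 0.02851 m/m

0.0285 m/m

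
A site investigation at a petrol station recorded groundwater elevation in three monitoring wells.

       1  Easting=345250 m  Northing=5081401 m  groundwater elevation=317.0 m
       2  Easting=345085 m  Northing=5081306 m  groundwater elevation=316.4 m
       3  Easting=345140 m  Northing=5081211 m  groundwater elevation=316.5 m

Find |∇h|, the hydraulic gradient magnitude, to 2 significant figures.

0.0033

With h = a·x + b·y + c and 1 as origin, the differences give:
  (-165)·a + (-95)·b = -0.6
  (-110)·a + (-190)·b = -0.5
Eliminate b (×(-190) and ×(-95), subtract): 20900·a = 66.50 → a = ∂h/∂x = +0.003182
Back-substitute: b = ∂h/∂y = +0.0007895.
|∇h| = √(0.003182² + 0.0007895²) = 0.003278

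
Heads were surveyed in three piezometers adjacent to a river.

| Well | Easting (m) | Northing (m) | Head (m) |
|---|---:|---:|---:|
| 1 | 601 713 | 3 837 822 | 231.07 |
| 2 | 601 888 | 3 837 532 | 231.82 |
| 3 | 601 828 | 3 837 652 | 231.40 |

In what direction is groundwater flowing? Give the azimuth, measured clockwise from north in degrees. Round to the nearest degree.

048°

Differences from 1: to 2 (Δx, Δy, Δh) = (175, -290, +0.75); to 3 = (115, -170, +0.33).
Determinant of the coordinate differences = 175·(-170) − 115·(-290) = 3600.
∂h/∂x = [(+0.75)·(-170) − (+0.33)·(-290)] / 3600 = -0.008833
∂h/∂y = [175·(+0.33) − 115·(+0.75)] / 3600 = -0.007917
Flow direction (−∇h) has components (+0.008833 E, +0.007917 N).
Azimuth = atan2(E, N) = atan2(+0.008833, +0.007917) = 48.1° ≈ 048°.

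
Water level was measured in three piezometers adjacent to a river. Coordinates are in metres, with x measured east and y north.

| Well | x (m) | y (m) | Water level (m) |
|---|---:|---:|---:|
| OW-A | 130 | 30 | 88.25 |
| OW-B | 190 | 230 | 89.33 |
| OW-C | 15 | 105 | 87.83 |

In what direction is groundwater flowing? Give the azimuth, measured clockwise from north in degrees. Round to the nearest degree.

239°

Three-point gradient (reference OW-A): Δ to OW-B = (60, 200, +1.08), Δ to OW-C = (-115, 75, -0.42).
∂h/∂x = +0.006000, ∂h/∂y = +0.003600 (det = 27500).
Flow direction (−∇h) has components (-0.006000 E, -0.003600 N).
Azimuth = atan2(E, N) = atan2(-0.006000, -0.003600) = 239.0° ≈ 239°.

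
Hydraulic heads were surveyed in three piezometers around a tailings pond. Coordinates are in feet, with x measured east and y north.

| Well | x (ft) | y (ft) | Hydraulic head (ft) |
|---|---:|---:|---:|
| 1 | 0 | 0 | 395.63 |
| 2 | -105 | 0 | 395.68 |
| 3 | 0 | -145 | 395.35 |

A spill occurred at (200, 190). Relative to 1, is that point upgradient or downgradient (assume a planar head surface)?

upgradient

∂h/∂x = (395.68 − 395.63) / (-105 − 0) = -0.0004762
∂h/∂y = (395.35 − 395.63) / (-145 − 0) = +0.001931
Head at (200, 190) = 395.63 + (-0.0004762)·(200) + (+0.001931)·(190) = 395.90 ft.
That is higher than the 395.63 ft at 1, so the point is upgradient.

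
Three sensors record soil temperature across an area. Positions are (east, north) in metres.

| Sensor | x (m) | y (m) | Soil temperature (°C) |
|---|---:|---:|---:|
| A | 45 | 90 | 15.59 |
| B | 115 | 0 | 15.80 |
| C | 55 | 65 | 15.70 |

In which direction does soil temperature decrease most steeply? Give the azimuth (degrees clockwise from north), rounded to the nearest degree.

040°

With T = a·x + b·y + c and A as origin, the differences give:
  70·a + (-90)·b = +0.21
  10·a + (-25)·b = +0.11
Eliminate b (×(-25) and ×(-90), subtract): -850·a = 4.650 → a = ∂T/∂x = -0.005471
Back-substitute: b = ∂T/∂y = -0.006588.
Steepest decrease is along −∇f: components (+0.005471 E, +0.006588 N).
Azimuth = atan2(+0.005471, +0.006588) = 39.7° ≈ 040°.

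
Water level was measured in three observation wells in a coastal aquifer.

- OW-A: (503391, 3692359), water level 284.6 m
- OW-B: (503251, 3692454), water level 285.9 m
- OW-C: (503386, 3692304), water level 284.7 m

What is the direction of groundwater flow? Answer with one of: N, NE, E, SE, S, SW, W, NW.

Differences from OW-A: to OW-B (Δx, Δy, Δh) = (-140, 95, +1.3); to OW-C = (-5, -55, +0.1).
Solve a·Δx + b·Δy = Δh: det = (-140)·(-55) − (-5)·95 = 8175.
∂h/∂x = [(+1.3)·(-55) − (+0.1)·95] / 8175 = -0.009908
∂h/∂y = [(-140)·(+0.1) − (-5)·(+1.3)] / 8175 = -0.0009174
Flow = −∇h = (+0.009908 east, +0.0009174 north), which points east.

E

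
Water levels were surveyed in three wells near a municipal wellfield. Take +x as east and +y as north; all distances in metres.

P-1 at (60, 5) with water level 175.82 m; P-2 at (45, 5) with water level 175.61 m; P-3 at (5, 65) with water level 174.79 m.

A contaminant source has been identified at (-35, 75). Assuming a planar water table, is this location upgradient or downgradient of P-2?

Taking P-1 as reference: P-2−P-1 = (-15, 0, -0.21); P-3−P-1 = (-55, 60, -1.03).
Solve a·Δx + b·Δy = Δh: det = (-15)·60 − (-55)·0 = -900.
∂h/∂x = [(-0.21)·60 − (-1.03)·0] / -900 = +0.01400
∂h/∂y = [(-15)·(-1.03) − (-55)·(-0.21)] / -900 = -0.004333
Head at (-35, 75) = 175.82 + (+0.01400)·(-95) + (-0.004333)·(70) = 174.19 m.
That is lower than the 175.61 m at P-2, so the point is downgradient.

downgradient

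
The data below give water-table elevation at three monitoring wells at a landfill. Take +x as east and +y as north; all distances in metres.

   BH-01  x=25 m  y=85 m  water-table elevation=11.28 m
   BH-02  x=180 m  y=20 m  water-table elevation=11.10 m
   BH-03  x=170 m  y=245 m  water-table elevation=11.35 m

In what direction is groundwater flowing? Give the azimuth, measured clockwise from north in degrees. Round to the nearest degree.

Three-point gradient (reference BH-01): Δ to BH-02 = (155, -65, -0.18), Δ to BH-03 = (145, 160, +0.07).
∂h/∂x = -0.0007085, ∂h/∂y = +0.001080 (det = 34225).
Flow direction (−∇h) has components (+0.0007085 E, -0.001080 N).
Azimuth = atan2(E, N) = atan2(+0.0007085, -0.001080) = 146.7° ≈ 147°.

147°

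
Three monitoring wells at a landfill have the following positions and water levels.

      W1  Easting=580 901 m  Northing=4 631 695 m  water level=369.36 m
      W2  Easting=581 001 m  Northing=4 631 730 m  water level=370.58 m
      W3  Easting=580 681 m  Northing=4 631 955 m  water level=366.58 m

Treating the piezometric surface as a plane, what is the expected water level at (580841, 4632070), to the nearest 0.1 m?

368.5 m

Three-point gradient (reference W1): Δ to W2 = (100, 35, +1.22), Δ to W3 = (-220, 260, -2.78).
∂h/∂x = +0.01230, ∂h/∂y = -0.0002849 (det = 33700).
h(580841, 4632070) = 369.36 + (+0.01230)·(-60) + (-0.0002849)·(375) = 369.36 -0.738 -0.107 = 368.515 m.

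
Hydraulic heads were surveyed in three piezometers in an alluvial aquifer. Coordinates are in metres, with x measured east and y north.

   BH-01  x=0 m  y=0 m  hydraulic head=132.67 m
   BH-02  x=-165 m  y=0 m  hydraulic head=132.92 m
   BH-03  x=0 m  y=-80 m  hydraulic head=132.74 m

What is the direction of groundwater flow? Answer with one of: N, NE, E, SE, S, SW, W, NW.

NE

∂h/∂x = (132.92 − 132.67) / (-165 − 0) = -0.001515
∂h/∂y = (132.74 − 132.67) / (-80 − 0) = -0.0008750
Flow = −∇h = (+0.001515 east, +0.0008750 north), which points northeast.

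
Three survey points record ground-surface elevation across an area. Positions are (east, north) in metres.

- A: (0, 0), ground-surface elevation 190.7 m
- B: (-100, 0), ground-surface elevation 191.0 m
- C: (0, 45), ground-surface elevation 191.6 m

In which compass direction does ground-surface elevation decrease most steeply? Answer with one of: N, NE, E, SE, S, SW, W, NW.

S

∂z/∂x = (191.0 − 190.7) / (-100 − 0) = -0.003000
∂z/∂y = (191.6 − 190.7) / (45 − 0) = +0.02000
Steepest decrease is along −∇f = (+0.003000 E, -0.02000 N) → south.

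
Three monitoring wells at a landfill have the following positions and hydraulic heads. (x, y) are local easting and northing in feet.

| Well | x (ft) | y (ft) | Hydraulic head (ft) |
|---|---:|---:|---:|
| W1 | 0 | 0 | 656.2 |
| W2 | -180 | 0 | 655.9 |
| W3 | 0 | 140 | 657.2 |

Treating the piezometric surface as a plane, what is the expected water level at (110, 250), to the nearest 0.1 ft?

∂h/∂x = (655.9 − 656.2) / (-180 − 0) = +0.001667
∂h/∂y = (657.2 − 656.2) / (140 − 0) = +0.007143
h(110, 250) = 656.2 + (+0.001667)·(110) + (+0.007143)·(250) = 656.2 +0.183 +1.786 = 658.169 ft.

658.2 ft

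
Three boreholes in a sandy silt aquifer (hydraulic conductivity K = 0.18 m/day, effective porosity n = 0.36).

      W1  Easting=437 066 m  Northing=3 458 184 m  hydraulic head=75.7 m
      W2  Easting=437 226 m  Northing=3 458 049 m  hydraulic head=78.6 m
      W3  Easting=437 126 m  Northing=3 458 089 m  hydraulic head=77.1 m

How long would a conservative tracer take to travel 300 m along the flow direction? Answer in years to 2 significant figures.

Taking W1 as reference: W2−W1 = (160, -135, +2.9); W3−W1 = (60, -95, +1.4).
Solve a·Δx + b·Δy = Δh: det = 160·(-95) − 60·(-135) = -7100.
∂h/∂x = [(+2.9)·(-95) − (+1.4)·(-135)] / -7100 = +0.01218
∂h/∂y = [160·(+1.4) − 60·(+2.9)] / -7100 = -0.007042
|∇h| = √(0.01218² + -0.007042²) = 0.01407
Seepage velocity v = K·i/n = 0.18 × 0.01407 / 0.36 = 0.007035 m/day.
t = 300 / 0.007035 = 4.264e+04 days = 117 years.

120 years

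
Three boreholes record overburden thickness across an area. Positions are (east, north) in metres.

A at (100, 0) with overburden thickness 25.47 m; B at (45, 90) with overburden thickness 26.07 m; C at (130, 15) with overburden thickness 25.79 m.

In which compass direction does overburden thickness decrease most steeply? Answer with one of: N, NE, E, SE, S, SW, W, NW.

SW

Three-point gradient (reference A): Δ to B = (-55, 90, +0.60), Δ to C = (30, 15, +0.32).
∂d/∂x = +0.005617, ∂d/∂y = +0.01010 (det = -3525).
Steepest decrease is along −∇f = (-0.005617 E, -0.01010 N) → southwest.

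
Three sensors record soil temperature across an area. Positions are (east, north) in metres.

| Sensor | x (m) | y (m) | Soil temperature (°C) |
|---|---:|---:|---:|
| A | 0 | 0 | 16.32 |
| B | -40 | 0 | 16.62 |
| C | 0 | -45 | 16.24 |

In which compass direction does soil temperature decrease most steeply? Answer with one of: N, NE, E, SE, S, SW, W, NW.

E

∂T/∂x = (16.62 − 16.32) / (-40 − 0) = -0.007500
∂T/∂y = (16.24 − 16.32) / (-45 − 0) = +0.001778
Steepest decrease is along −∇f = (+0.007500 E, -0.001778 N) → east.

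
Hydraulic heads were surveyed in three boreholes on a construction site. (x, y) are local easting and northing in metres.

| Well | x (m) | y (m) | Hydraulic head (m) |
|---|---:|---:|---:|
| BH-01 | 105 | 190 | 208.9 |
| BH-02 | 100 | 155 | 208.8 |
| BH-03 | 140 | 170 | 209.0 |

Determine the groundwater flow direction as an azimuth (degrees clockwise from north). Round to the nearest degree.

241°

Three-point gradient (reference BH-01): Δ to BH-02 = (-5, -35, -0.1), Δ to BH-03 = (35, -20, +0.1).
∂h/∂x = +0.004151, ∂h/∂y = +0.002264 (det = 1325).
Flow direction (−∇h) has components (-0.004151 E, -0.002264 N).
Azimuth = atan2(E, N) = atan2(-0.004151, -0.002264) = 241.4° ≈ 241°.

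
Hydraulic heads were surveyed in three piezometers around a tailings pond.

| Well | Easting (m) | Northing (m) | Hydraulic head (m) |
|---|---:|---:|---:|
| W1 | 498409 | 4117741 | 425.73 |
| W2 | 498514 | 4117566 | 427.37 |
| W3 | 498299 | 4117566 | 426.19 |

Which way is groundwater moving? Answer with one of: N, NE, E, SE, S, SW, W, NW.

With h = a·x + b·y + c and W1 as origin, the differences give:
  105·a + (-175)·b = +1.64
  (-110)·a + (-175)·b = +0.46
Eliminate b (×(-175) and ×(-175), subtract): -37625·a = -206.500 → a = ∂h/∂x = +0.005488
Back-substitute: b = ∂h/∂y = -0.006078.
Flow = −∇h = (-0.005488 east, +0.006078 north), which points northwest.

NW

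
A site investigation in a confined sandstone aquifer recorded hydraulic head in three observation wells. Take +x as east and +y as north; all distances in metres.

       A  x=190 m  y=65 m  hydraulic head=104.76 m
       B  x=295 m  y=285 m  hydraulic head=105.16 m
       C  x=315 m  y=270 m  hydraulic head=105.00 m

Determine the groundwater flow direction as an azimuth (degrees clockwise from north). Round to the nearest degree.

Taking A as reference: B−A = (105, 220, +0.40); C−A = (125, 205, +0.24).
Determinant of the coordinate differences = 105·205 − 125·220 = -5975.
∂h/∂x = [(+0.40)·205 − (+0.24)·220] / -5975 = -0.004887
∂h/∂y = [105·(+0.24) − 125·(+0.40)] / -5975 = +0.004151
Flow direction (−∇h) has components (+0.004887 E, -0.004151 N).
Azimuth = atan2(E, N) = atan2(+0.004887, -0.004151) = 130.3° ≈ 130°.

130°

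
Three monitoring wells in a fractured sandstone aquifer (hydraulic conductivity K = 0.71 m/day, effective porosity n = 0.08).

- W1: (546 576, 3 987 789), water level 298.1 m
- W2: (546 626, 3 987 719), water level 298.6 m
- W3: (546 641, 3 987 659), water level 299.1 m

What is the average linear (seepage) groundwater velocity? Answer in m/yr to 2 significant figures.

30 m/yr

Differences from W1: to W2 (Δx, Δy, Δh) = (50, -70, +0.5); to W3 = (65, -130, +1.0).
Determinant of the coordinate differences = 50·(-130) − 65·(-70) = -1950.
∂h/∂x = [(+0.5)·(-130) − (+1.0)·(-70)] / -1950 = -0.002564
∂h/∂y = [50·(+1.0) − 65·(+0.5)] / -1950 = -0.008974
|∇h| = √(-0.002564² + -0.008974²) = 0.009333
Seepage velocity v = K·i/n = 0.71 × 0.009333 / 0.08 = 0.08283 m/day = 30.25 m/yr.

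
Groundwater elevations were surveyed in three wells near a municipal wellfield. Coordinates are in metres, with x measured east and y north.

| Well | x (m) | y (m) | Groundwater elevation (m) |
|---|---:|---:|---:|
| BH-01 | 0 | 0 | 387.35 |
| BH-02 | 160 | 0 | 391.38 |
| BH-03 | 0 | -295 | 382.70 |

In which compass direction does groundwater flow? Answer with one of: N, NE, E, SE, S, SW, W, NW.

∂h/∂x = (391.38 − 387.35) / (160 − 0) = +0.02519
∂h/∂y = (382.70 − 387.35) / (-295 − 0) = +0.01576
Flow = −∇h = (-0.02519 east, -0.01576 north), which points southwest.

SW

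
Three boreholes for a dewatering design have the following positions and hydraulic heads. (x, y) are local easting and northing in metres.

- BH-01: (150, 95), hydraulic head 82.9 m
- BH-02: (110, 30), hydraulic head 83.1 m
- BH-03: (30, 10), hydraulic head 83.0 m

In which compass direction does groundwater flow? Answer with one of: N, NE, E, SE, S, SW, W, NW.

NW

Differences from BH-01: to BH-02 (Δx, Δy, Δh) = (-40, -65, +0.2); to BH-03 = (-120, -85, +0.1).
Determinant of the coordinate differences = (-40)·(-85) − (-120)·(-65) = -4400.
∂h/∂x = [(+0.2)·(-85) − (+0.1)·(-65)] / -4400 = +0.002386
∂h/∂y = [(-40)·(+0.1) − (-120)·(+0.2)] / -4400 = -0.004545
Flow = −∇h = (-0.002386 east, +0.004545 north), which points northwest.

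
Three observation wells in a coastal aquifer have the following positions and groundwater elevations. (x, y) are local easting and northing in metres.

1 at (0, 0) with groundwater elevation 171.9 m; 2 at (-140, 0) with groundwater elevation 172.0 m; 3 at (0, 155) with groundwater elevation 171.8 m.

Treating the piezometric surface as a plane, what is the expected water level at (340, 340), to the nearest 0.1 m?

171.4 m

∂h/∂x = (172.0 − 171.9) / (-140 − 0) = -0.0007143
∂h/∂y = (171.8 − 171.9) / (155 − 0) = -0.0006452
h(340, 340) = 171.9 + (-0.0007143)·(340) + (-0.0006452)·(340) = 171.9 -0.243 -0.219 = 171.438 m.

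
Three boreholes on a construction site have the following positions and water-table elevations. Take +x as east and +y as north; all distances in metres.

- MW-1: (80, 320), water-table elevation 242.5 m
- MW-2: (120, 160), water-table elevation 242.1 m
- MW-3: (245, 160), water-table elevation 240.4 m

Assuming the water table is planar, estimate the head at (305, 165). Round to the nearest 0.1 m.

With h = a·x + b·y + c and MW-1 as origin, the differences give:
  40·a + (-160)·b = -0.4
  165·a + (-160)·b = -2.1
Eliminate b (×(-160) and ×(-160), subtract): 20000·a = -272.00 → a = ∂h/∂x = -0.01360
Back-substitute: b = ∂h/∂y = -0.0009000.
h(305, 165) = 242.5 + (-0.01360)·(225) + (-0.0009000)·(-155) = 242.5 -3.060 +0.139 = 239.580 m.

239.6 m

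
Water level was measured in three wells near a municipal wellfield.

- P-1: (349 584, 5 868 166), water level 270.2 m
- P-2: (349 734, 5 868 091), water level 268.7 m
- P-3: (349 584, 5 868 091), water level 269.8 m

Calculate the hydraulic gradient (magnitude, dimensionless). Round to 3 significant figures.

0.00907

With h = a·x + b·y + c and P-1 as origin, the differences give:
  150·a + (-75)·b = -1.5
  0·a + (-75)·b = -0.4
Eliminate b (×(-75) and ×(-75), subtract): -11250·a = 82.50 → a = ∂h/∂x = -0.007333
Back-substitute: b = ∂h/∂y = +0.005333.
|∇h| = √(-0.007333² + 0.005333²) = 0.009067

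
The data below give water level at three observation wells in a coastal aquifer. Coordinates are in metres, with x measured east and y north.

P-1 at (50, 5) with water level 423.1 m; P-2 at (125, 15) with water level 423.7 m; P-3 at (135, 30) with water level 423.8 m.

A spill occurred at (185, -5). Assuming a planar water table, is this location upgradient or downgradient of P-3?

upgradient

Three-point gradient (reference P-1): Δ to P-2 = (75, 10, +0.6), Δ to P-3 = (85, 25, +0.7).
∂h/∂x = +0.007805, ∂h/∂y = +0.001463 (det = 1025).
Head at (185, -5) = 423.1 + (+0.007805)·(135) + (+0.001463)·(-10) = 424.14 m.
That is higher than the 423.8 m at P-3, so the point is upgradient.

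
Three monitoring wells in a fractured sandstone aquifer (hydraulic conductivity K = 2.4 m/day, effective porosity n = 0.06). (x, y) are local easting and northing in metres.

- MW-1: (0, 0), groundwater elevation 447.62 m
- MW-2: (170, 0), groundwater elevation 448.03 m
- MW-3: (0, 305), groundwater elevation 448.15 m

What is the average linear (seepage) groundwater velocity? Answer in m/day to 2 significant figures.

0.12 m/day

∂h/∂x = (448.03 − 447.62) / (170 − 0) = +0.002412
∂h/∂y = (448.15 − 447.62) / (305 − 0) = +0.001738
|∇h| = √(0.002412² + 0.001738²) = 0.002973
Seepage velocity v = K·i/n = 2.4 × 0.002973 / 0.06 = 0.1189 m/day.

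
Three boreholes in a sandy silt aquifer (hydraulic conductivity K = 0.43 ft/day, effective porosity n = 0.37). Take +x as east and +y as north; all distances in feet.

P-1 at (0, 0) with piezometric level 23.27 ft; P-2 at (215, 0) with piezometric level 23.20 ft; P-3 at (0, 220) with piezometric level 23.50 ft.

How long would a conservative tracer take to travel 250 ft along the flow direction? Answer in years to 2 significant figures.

540 years

∂h/∂x = (23.20 − 23.27) / (215 − 0) = -0.0003256
∂h/∂y = (23.50 − 23.27) / (220 − 0) = +0.001045
|∇h| = √(-0.0003256² + 0.001045²) = 0.001095
Seepage velocity v = K·i/n = 0.43 × 0.001095 / 0.37 = 0.001273 ft/day.
t = 250 / 0.001273 = 1.964e+05 days = 538 years.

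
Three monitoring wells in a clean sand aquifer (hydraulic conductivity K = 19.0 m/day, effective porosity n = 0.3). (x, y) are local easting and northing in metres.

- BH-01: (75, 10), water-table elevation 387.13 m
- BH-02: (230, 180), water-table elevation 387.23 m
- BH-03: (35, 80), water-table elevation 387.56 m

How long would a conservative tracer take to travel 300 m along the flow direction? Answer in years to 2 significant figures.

With h = a·x + b·y + c and BH-01 as origin, the differences give:
  155·a + 170·b = +0.10
  (-40)·a + 70·b = +0.43
Eliminate b (×70 and ×170, subtract): 17650·a = -66.100 → a = ∂h/∂x = -0.003745
Back-substitute: b = ∂h/∂y = +0.004003.
|∇h| = √(-0.003745² + 0.004003²) = 0.005482
Seepage velocity v = K·i/n = 19.0 × 0.005482 / 0.3 = 0.3472 m/day.
t = 300 / 0.3472 = 864.1 days = 2.37 years.

2.4 years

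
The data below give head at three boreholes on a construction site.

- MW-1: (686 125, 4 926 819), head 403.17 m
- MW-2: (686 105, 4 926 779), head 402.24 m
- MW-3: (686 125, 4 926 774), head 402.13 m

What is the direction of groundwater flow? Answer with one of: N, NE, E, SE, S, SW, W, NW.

S

With h = a·x + b·y + c and MW-1 as origin, the differences give:
  (-20)·a + (-40)·b = -0.93
  0·a + (-45)·b = -1.04
Eliminate b (×(-45) and ×(-40), subtract): 900·a = 0.250 → a = ∂h/∂x = +0.0002778
Back-substitute: b = ∂h/∂y = +0.02311.
Flow = −∇h = (-0.0002778 east, -0.02311 north), which points south.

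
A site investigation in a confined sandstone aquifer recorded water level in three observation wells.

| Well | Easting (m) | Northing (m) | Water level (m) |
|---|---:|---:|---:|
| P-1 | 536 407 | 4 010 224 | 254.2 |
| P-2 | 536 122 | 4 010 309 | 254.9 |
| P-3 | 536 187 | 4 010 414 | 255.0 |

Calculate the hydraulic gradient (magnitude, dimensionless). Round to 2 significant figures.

0.0028

Differences from P-1: to P-2 (Δx, Δy, Δh) = (-285, 85, +0.7); to P-3 = (-220, 190, +0.8).
Solve a·Δx + b·Δy = Δh: det = (-285)·190 − (-220)·85 = -35450.
∂h/∂x = [(+0.7)·190 − (+0.8)·85] / -35450 = -0.001834
∂h/∂y = [(-285)·(+0.8) − (-220)·(+0.7)] / -35450 = +0.002087
|∇h| = √(-0.001834² + 0.002087²) = 0.002778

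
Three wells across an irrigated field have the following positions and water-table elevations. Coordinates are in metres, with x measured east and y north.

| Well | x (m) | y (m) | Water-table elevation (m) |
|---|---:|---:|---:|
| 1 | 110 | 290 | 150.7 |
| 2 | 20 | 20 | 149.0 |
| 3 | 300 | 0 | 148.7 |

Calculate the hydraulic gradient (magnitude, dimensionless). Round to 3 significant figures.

0.00653

Differences from 1: to 2 (Δx, Δy, Δh) = (-90, -270, -1.7); to 3 = (190, -290, -2.0).
Determinant of the coordinate differences = (-90)·(-290) − 190·(-270) = 77400.
∂h/∂x = [(-1.7)·(-290) − (-2.0)·(-270)] / 77400 = -0.0006072
∂h/∂y = [(-90)·(-2.0) − 190·(-1.7)] / 77400 = +0.006499
|∇h| = √(-0.0006072² + 0.006499²) = 0.006527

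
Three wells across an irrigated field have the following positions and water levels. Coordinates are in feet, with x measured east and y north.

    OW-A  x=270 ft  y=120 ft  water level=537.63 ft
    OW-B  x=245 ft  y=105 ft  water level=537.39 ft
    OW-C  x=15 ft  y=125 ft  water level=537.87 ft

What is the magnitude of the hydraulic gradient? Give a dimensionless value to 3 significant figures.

Differences from OW-A: to OW-B (Δx, Δy, Δh) = (-25, -15, -0.24); to OW-C = (-255, 5, +0.24).
Solve a·Δx + b·Δy = Δh: det = (-25)·5 − (-255)·(-15) = -3950.
∂h/∂x = [(-0.24)·5 − (+0.24)·(-15)] / -3950 = -0.0006076
∂h/∂y = [(-25)·(+0.24) − (-255)·(-0.24)] / -3950 = +0.01701
|∇h| = √(-0.0006076² + 0.01701²) = 0.01702

0.0170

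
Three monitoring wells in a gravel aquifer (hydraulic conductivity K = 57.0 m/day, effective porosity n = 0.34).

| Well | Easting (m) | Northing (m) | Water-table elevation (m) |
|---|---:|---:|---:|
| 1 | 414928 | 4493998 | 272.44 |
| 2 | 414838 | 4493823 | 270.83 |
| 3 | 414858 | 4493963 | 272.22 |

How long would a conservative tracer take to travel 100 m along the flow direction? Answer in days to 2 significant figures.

57 days

Taking 1 as reference: 2−1 = (-90, -175, -1.61); 3−1 = (-70, -35, -0.22).
Solve a·Δx + b·Δy = Δh: det = (-90)·(-35) − (-70)·(-175) = -9100.
∂h/∂x = [(-1.61)·(-35) − (-0.22)·(-175)] / -9100 = -0.001962
∂h/∂y = [(-90)·(-0.22) − (-70)·(-1.61)] / -9100 = +0.01021
|∇h| = √(-0.001962² + 0.01021²) = 0.0104
Seepage velocity v = K·i/n = 57.0 × 0.0104 / 0.34 = 1.744 m/day.
t = 100 / 1.744 = 57.34 days.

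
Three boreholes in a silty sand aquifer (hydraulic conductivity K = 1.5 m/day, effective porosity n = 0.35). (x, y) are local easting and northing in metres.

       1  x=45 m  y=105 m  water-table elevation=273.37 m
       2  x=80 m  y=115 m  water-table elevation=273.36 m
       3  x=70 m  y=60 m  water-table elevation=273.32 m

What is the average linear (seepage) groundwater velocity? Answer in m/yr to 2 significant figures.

1.5 m/yr

Taking 1 as reference: 2−1 = (35, 10, -0.01); 3−1 = (25, -45, -0.05).
Solve a·Δx + b·Δy = Δh: det = 35·(-45) − 25·10 = -1825.
∂h/∂x = [(-0.01)·(-45) − (-0.05)·10] / -1825 = -0.0005205
∂h/∂y = [35·(-0.05) − 25·(-0.01)] / -1825 = +0.0008219
|∇h| = √(-0.0005205² + 0.0008219²) = 0.0009729
Seepage velocity v = K·i/n = 1.5 × 0.0009729 / 0.35 = 0.00417 m/day = 1.523 m/yr.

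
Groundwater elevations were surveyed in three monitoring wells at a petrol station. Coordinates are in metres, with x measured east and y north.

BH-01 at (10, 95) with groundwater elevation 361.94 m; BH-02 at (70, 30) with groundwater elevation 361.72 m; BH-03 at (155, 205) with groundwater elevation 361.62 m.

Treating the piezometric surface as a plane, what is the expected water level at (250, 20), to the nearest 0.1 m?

Differences from BH-01: to BH-02 (Δx, Δy, Δh) = (60, -65, -0.22); to BH-03 = (145, 110, -0.32).
Solve a·Δx + b·Δy = Δh: det = 60·110 − 145·(-65) = 16025.
∂h/∂x = [(-0.22)·110 − (-0.32)·(-65)] / 16025 = -0.002808
∂h/∂y = [60·(-0.32) − 145·(-0.22)] / 16025 = +0.0007925
h(250, 20) = 361.94 + (-0.002808)·(240) + (+0.0007925)·(-75) = 361.94 -0.674 -0.059 = 361.207 m.

361.2 m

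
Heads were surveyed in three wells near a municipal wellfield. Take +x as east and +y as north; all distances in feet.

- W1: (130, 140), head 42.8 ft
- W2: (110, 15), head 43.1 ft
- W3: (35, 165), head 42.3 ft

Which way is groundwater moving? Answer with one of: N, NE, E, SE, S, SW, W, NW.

Taking W1 as reference: W2−W1 = (-20, -125, +0.3); W3−W1 = (-95, 25, -0.5).
Determinant of the coordinate differences = (-20)·25 − (-95)·(-125) = -12375.
∂h/∂x = [(+0.3)·25 − (-0.5)·(-125)] / -12375 = +0.004444
∂h/∂y = [(-20)·(-0.5) − (-95)·(+0.3)] / -12375 = -0.003111
Flow = −∇h = (-0.004444 east, +0.003111 north), which points northwest.

NW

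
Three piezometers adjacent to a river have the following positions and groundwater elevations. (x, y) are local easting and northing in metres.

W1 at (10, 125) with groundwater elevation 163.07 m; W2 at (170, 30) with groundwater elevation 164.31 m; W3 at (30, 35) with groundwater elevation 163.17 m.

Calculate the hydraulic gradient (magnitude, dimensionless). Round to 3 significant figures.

Taking W1 as reference: W2−W1 = (160, -95, +1.24); W3−W1 = (20, -90, +0.10).
Solve a·Δx + b·Δy = Δh: det = 160·(-90) − 20·(-95) = -12500.
∂h/∂x = [(+1.24)·(-90) − (+0.10)·(-95)] / -12500 = +0.008168
∂h/∂y = [160·(+0.10) − 20·(+1.24)] / -12500 = +0.0007040
|∇h| = √(0.008168² + 0.0007040²) = 0.008198

0.00820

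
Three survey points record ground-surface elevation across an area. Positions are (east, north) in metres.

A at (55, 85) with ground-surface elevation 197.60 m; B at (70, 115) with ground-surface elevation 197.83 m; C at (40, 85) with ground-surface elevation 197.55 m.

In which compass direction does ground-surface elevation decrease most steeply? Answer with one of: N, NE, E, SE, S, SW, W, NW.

Taking A as reference: B−A = (15, 30, +0.23); C−A = (-15, 0, -0.05).
Determinant of the coordinate differences = 15·0 − (-15)·30 = 450.
∂z/∂x = [(+0.23)·0 − (-0.05)·30] / 450 = +0.003333
∂z/∂y = [15·(-0.05) − (-15)·(+0.23)] / 450 = +0.006000
Steepest decrease is along −∇f = (-0.003333 E, -0.006000 N) → southwest.

SW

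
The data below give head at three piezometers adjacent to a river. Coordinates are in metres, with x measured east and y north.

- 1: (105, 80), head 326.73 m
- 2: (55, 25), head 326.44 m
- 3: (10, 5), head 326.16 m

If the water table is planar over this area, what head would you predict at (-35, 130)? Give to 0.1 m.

325.8 m

Differences from 1: to 2 (Δx, Δy, Δh) = (-50, -55, -0.29); to 3 = (-95, -75, -0.57).
Solve a·Δx + b·Δy = Δh: det = (-50)·(-75) − (-95)·(-55) = -1475.
∂h/∂x = [(-0.29)·(-75) − (-0.57)·(-55)] / -1475 = +0.006508
∂h/∂y = [(-50)·(-0.57) − (-95)·(-0.29)] / -1475 = -0.0006441
h(-35, 130) = 326.73 + (+0.006508)·(-140) + (-0.0006441)·(50) = 326.73 -0.911 -0.032 = 325.787 m.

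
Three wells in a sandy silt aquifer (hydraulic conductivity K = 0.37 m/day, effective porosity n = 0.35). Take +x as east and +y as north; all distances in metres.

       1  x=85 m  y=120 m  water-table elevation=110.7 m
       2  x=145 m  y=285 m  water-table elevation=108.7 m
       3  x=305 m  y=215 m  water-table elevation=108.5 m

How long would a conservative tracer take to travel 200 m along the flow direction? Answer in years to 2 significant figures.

Taking 1 as reference: 2−1 = (60, 165, -2.0); 3−1 = (220, 95, -2.2).
Determinant of the coordinate differences = 60·95 − 220·165 = -30600.
∂h/∂x = [(-2.0)·95 − (-2.2)·165] / -30600 = -0.005654
∂h/∂y = [60·(-2.2) − 220·(-2.0)] / -30600 = -0.01007
|∇h| = √(-0.005654² + -0.01007²) = 0.01155
Seepage velocity v = K·i/n = 0.37 × 0.01155 / 0.35 = 0.01221 m/day.
t = 200 / 0.01221 = 1.638e+04 days = 44.8 years.

45 years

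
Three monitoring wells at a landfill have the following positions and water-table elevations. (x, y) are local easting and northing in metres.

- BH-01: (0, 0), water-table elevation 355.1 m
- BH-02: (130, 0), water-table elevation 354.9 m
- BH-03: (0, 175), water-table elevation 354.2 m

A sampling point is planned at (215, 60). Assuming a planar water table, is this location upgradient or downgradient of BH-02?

downgradient

∂h/∂x = (354.9 − 355.1) / (130 − 0) = -0.001538
∂h/∂y = (354.2 − 355.1) / (175 − 0) = -0.005143
Head at (215, 60) = 355.1 + (-0.001538)·(215) + (-0.005143)·(60) = 354.46 m.
That is lower than the 354.9 m at BH-02, so the point is downgradient.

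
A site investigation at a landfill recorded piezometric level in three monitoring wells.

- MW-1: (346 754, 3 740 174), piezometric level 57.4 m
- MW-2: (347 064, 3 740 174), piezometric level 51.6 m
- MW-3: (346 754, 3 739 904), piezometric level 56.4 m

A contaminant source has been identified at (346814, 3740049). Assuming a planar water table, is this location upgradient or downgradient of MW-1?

∂h/∂x = (51.6 − 57.4) / (347064 − 346754) = -0.01871
∂h/∂y = (56.4 − 57.4) / (3739904 − 3740174) = +0.003704
Head at (346814, 3740049) = 57.4 + (-0.01871)·(60) + (+0.003704)·(-125) = 55.81 m.
That is lower than the 57.4 m at MW-1, so the point is downgradient.

downgradient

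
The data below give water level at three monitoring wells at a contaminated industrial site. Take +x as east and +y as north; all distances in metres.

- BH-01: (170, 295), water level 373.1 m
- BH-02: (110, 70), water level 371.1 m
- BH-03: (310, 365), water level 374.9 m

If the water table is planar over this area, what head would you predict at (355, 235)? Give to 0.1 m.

374.5 m

Three-point gradient (reference BH-01): Δ to BH-02 = (-60, -225, -2.0), Δ to BH-03 = (140, 70, +1.8).
∂h/∂x = +0.009707, ∂h/∂y = +0.006300 (det = 27300).
h(355, 235) = 373.1 + (+0.009707)·(185) + (+0.006300)·(-60) = 373.1 +1.796 -0.378 = 374.518 m.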